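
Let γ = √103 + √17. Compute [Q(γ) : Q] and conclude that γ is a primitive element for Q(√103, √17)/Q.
[Q(γ) : Q] = 4 (equivalently, Q(γ) = Q(√103, √17))

Obviously Q(γ) ⊆ Q(√103, √17), and [Q(√103, √17):Q] = 4 (since 103, 17 are distinct squarefree integers > 1 with 1751 not a perfect square). To show equality we compute the minimal polynomial of γ. From γ = √103 + √17: γ^2 = 103 + 2√(1751) + 17 = 120 + 2√(1751), so γ^2 - 120 = 2√(1751); squaring, (γ^2 - 120)^2 = 4·1751, i.e. γ^4 - 240γ^2 + 14400 - 7004 = 0, i.e. γ^4 - 240γ^2 + 7396 = 0. So γ is a root of x^4 - 240x^2 + 7396. This polynomial is irreducible over Q: it has no rational root (each ±√103 ± √17 is irrational), and any factorization into two quadratics over Q would force √(1751) ∈ Q (pairing opposite roots) or √103, √17 ∈ Q (other pairings), all impossible. Hence [Q(γ):Q] = 4 = [Q(√103, √17):Q], so Q(γ) = Q(√103, √17).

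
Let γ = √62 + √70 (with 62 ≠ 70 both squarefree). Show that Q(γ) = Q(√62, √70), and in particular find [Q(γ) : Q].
[Q(γ) : Q] = 4 (equivalently, Q(γ) = Q(√62, √70))

Obviously Q(γ) ⊆ Q(√62, √70), and [Q(√62, √70):Q] = 4 (since 62, 70 are distinct squarefree integers > 1 with 4340 not a perfect square). To show equality we compute the minimal polynomial of γ. From γ = √62 + √70: γ^2 = 62 + 2√(4340) + 70 = 132 + 2√(4340), so γ^2 - 132 = 2√(4340); squaring, (γ^2 - 132)^2 = 4·4340, i.e. γ^4 - 264γ^2 + 17424 - 17360 = 0, i.e. γ^4 - 264γ^2 + 64 = 0. So γ is a root of x^4 - 264x^2 + 64. This polynomial is irreducible over Q: it has no rational root (each ±√62 ± √70 is irrational), and any factorization into two quadratics over Q would force √(4340) ∈ Q (pairing opposite roots) or √62, √70 ∈ Q (other pairings), all impossible. Hence [Q(γ):Q] = 4 = [Q(√62, √70):Q], so Q(γ) = Q(√62, √70).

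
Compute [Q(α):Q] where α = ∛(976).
[Q(α):Q] = 3

The minimal polynomial of α is x^3 - 976, irreducible over Q since 976 is not a perfect cube (so x^3 - 976 has no rational root). Hence [Q(α):Q] = deg(m_α) = 3.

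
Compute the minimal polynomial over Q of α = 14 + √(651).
m_α(x) = x^2 - 28x - 455

From α - 14 = √(651), squaring gives (α - 14)^2 = 651, i.e. α^2 - 28α + 196 = 651, so α^2 - 28α - 455 = 0. The discriminant of x^2 - 28x - 455 is (-28)^2 - 4·(-455) = 784 + 1820 = 2604, and 4·(651) is not a perfect square in Q since 651 is squarefree and ≠ 1. Hence x^2 - 28x - 455 is irreducible over Q and is the minimal polynomial of α.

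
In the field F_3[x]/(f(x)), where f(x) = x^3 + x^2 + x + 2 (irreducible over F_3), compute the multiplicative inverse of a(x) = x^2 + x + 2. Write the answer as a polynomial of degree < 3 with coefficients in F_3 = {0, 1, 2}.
a(x)^(-1) ≡ x^2 + 2 (mod f(x))

Since f is irreducible over F_3, F_3[x]/(f) is a field and a(x) ≠ 0 has an inverse. Apply the extended Euclidean algorithm to f(x) and a(x) in F_3[x]: f(x) = (x)·a(x) + (2x + 2);  a(x) = (2x)·(2x + 2) + (2). The last nonzero remainder is the constant 2 = gcd(f, a) in F_3. Back-substituting through the division chain expresses 2 = s(x)·a(x) + t(x)·f(x) with s(x) ≡ 2x^2 + 1 (mod f), so (2x^2 + 1)·a(x) ≡ 2 (mod f). Multiplying by 2^(-1) ≡ 2 in F_3 gives a(x)^(-1) ≡ 2·(2x^2 + 1) ≡ x^2 + 2 (mod f). Check: (x^2 + x + 2)·(x^2 + 2) = x^4 + x^3 + x^2 + 2x + 1 ≡ 1 (mod x^3 + x^2 + x + 2).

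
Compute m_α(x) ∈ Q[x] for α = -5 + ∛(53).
m_α(x) = x^3 + 15x^2 + 75x + 72

Set β = α + 5 = ∛(53), so β^3 = 53. Then (α + 5)^3 - 53 = 0, i.e. α is a root of g(x) = (x + 5)^3 - 53 = x^3 + 15x^2 + 75x + 72. Since g(x) = h(x + 5) where h(x) = x^3 - 53, and h is irreducible over Q (because 53 is not a perfect cube, so h has no rational root, and a monic cubic with no rational root is irreducible), g is also irreducible (irreducibility is preserved under the substitution x → x + 5). Hence m_α(x) = x^3 + 15x^2 + 75x + 72.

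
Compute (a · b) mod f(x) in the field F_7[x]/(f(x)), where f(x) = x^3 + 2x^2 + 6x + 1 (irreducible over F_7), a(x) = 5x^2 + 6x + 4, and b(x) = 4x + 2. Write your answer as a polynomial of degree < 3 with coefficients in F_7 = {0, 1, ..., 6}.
a · b ≡ x^2 + 6x + 2 (mod f(x))

Multiply in F_7[x]: a(x)·b(x) = (5x^2 + 6x + 4)·(4x + 2) = 6x^3 + 6x^2 + 1. This has degree ≥ 3, so divide by f(x) over F_7: 6x^3 + 6x^2 + 1 = (6)·(x^3 + 2x^2 + 6x + 1) + (x^2 + 6x + 2). Hence a·b ≡ x^2 + 6x + 2 (mod f). (F_7[x]/(f) is a field with 7^3 = 343 elements since f is irreducible of degree 3.)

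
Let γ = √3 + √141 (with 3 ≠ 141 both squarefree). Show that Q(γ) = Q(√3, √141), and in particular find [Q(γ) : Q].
[Q(γ) : Q] = 4 (equivalently, Q(γ) = Q(√3, √141))

Obviously Q(γ) ⊆ Q(√3, √141), and [Q(√3, √141):Q] = 4 (since 3, 141 are distinct squarefree integers > 1 with 423 not a perfect square). To show equality we compute the minimal polynomial of γ. From γ = √3 + √141: γ^2 = 3 + 2√(423) + 141 = 144 + 2√(423), so γ^2 - 144 = 2√(423); squaring, (γ^2 - 144)^2 = 4·423, i.e. γ^4 - 288γ^2 + 20736 - 1692 = 0, i.e. γ^4 - 288γ^2 + 19044 = 0. So γ is a root of x^4 - 288x^2 + 19044. This polynomial is irreducible over Q: it has no rational root (each ±√3 ± √141 is irrational), and any factorization into two quadratics over Q would force √(423) ∈ Q (pairing opposite roots) or √3, √141 ∈ Q (other pairings), all impossible. Hence [Q(γ):Q] = 4 = [Q(√3, √141):Q], so Q(γ) = Q(√3, √141).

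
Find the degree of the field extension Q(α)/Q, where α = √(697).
[Q(α):Q] = 2

[Q(α):Q] equals the degree of the minimal polynomial of α. Here α^2 = 697 and x^2 - 697 is irreducible (d = 697 is squarefree, ≠ 1, hence not a square), so deg(m_α) = 2. Thus [Q(α):Q] = 2.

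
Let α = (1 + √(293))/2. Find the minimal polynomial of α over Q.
m_α(x) = x^2 - x - 73

From 2α - 1 = √(293), squaring gives (2α - 1)^2 = 293, i.e. 4α^2 - 4α + 1 = 293, so α^2 - α + (1 - 293)/4 = 0. Since 293 ≡ 1 (mod 4), (1 - 293)/4 = -73 ∈ Z. The polynomial x^2 - x - 73 has discriminant 1 - 4·(-73) = 293, which is not a perfect square in Q (d = 293 is squarefree and ≠ 1), so x^2 - x - 73 is irreducible over Q. It is the minimal polynomial of α.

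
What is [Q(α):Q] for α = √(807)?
[Q(α):Q] = 2

[Q(α):Q] equals the degree of the minimal polynomial of α. Here α^2 = 807 and x^2 - 807 is irreducible (d = 807 is squarefree, ≠ 1, hence not a square), so deg(m_α) = 2. Thus [Q(α):Q] = 2.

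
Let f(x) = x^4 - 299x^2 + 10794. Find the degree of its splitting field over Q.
[K : Q] = 4

Solving the quadratic in x^2: x^2 = (299 ± √(299^2 - 4·10794))/2 = (299 ± √46225)/2 = (299 ± 215)/2, giving x^2 = 42 or x^2 = 257. So f(x) = (x^2 - 42)(x^2 - 257) and the roots of f are ±√42, ±√257. Hence the splitting field is K = Q(√42, √257). Since 42 and 257 are distinct squarefree integers > 1, their product 10794 is not a perfect square, so √257 ∉ Q(√42). By the tower law [K:Q] = [Q(√42,√257):Q(√42)] · [Q(√42):Q] = 2 · 2 = 4.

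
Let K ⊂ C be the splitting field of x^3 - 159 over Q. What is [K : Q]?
[K : Q] = 6

The roots of x^3 - 159 are ∛159, ω∛159, ω^2∛159 where ω = e^(2πi/3) is a primitive cube root of unity, so K = Q(∛159, ω). Now [Q(∛159):Q] = 3 (since 159 is not a perfect cube, x^3 - 159 is irreducible) and [Q(ω):Q] = 2. Both 2 and 3 divide [K:Q], and [K:Q] ≤ 3·2 = 6, so [K:Q] = 6. (Equivalently: Q(∛159) ⊂ R but ω ∉ R, so [K : Q(∛159)] = 2.)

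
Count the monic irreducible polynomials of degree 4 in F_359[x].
There are 4152545820 monic irreducible polynomials of degree 4 over F_359

Each element of F_{359^4} that lies in no proper subfield is a root of exactly one monic irreducible of degree 4 over F_359, and each such polynomial has 4 distinct roots in F_{359^4}. By Möbius inversion the count is N_359(4) = (1/4) Σ_{d|4} μ(4/d) · 359^d = (1/4)(μ(4)·359^1 + μ(2)·359^2 + μ(1)·359^4) = 16610183280/4 = 4152545820.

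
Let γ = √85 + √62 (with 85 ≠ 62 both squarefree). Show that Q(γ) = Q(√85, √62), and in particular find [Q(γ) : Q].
[Q(γ) : Q] = 4 (equivalently, Q(γ) = Q(√85, √62))

Obviously Q(γ) ⊆ Q(√85, √62), and [Q(√85, √62):Q] = 4 (since 85, 62 are distinct squarefree integers > 1 with 5270 not a perfect square). To show equality we compute the minimal polynomial of γ. From γ = √85 + √62: γ^2 = 85 + 2√(5270) + 62 = 147 + 2√(5270), so γ^2 - 147 = 2√(5270); squaring, (γ^2 - 147)^2 = 4·5270, i.e. γ^4 - 294γ^2 + 21609 - 21080 = 0, i.e. γ^4 - 294γ^2 + 529 = 0. So γ is a root of x^4 - 294x^2 + 529. This polynomial is irreducible over Q: it has no rational root (each ±√85 ± √62 is irrational), and any factorization into two quadratics over Q would force √(5270) ∈ Q (pairing opposite roots) or √85, √62 ∈ Q (other pairings), all impossible. Hence [Q(γ):Q] = 4 = [Q(√85, √62):Q], so Q(γ) = Q(√85, √62).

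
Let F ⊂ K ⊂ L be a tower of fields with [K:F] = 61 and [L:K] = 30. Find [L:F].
[L:F] = 1830

The tower law says that for any tower of field extensions F ⊂ K ⊂ L with finite degrees, [L:F] = [L:K] · [K:F]. Here this gives [L:F] = 30 · 61 = 1830.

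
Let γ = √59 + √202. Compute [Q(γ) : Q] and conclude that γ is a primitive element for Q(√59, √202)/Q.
[Q(γ) : Q] = 4 (equivalently, Q(γ) = Q(√59, √202))

Obviously Q(γ) ⊆ Q(√59, √202), and [Q(√59, √202):Q] = 4 (since 59, 202 are distinct squarefree integers > 1 with 11918 not a perfect square). To show equality we compute the minimal polynomial of γ. From γ = √59 + √202: γ^2 = 59 + 2√(11918) + 202 = 261 + 2√(11918), so γ^2 - 261 = 2√(11918); squaring, (γ^2 - 261)^2 = 4·11918, i.e. γ^4 - 522γ^2 + 68121 - 47672 = 0, i.e. γ^4 - 522γ^2 + 20449 = 0. So γ is a root of x^4 - 522x^2 + 20449. This polynomial is irreducible over Q: it has no rational root (each ±√59 ± √202 is irrational), and any factorization into two quadratics over Q would force √(11918) ∈ Q (pairing opposite roots) or √59, √202 ∈ Q (other pairings), all impossible. Hence [Q(γ):Q] = 4 = [Q(√59, √202):Q], so Q(γ) = Q(√59, √202).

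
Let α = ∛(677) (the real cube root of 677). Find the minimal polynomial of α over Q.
m_α(x) = x^3 - 677

α satisfies α^3 = 677, so x^3 - 677 annihilates α. By the rational root test, a rational root p/q (in lowest terms) of x^3 - 677 would satisfy p^3 = 677 q^3, forcing q = 1 and p^3 = 677; but 677 is not a perfect cube, contradiction. A monic cubic over Q with no rational root is irreducible (any nontrivial factorization would include a linear factor). Hence x^3 - 677 is the minimal polynomial of α, and in particular [Q(α):Q] = 3.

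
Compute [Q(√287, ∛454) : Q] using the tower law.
[Q(√287, ∛454) : Q] = 6

Let L = Q(√287, ∛454). Since Q(√287) ⊂ L and [Q(√287):Q] = 2, the tower law gives 2 | [L:Q]. Likewise Q(∛454) ⊂ L with [Q(∛454):Q] = 3 (because 454 is not a perfect cube), so 3 | [L:Q]. As gcd(2,3) = 1, [L:Q] is divisible by 6. Conversely L is generated over Q by √287 and ∛454, so [L:Q] ≤ 2·3 = 6. Therefore [Q(√287, ∛454) : Q] = 6.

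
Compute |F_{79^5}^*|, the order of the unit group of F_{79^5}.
|F_{79^5}^*| = 3077056398

F_{79^5} has 79^5 = 3077056399 elements; its multiplicative group consists of all nonzero elements, so |F_{79^5}^*| = 3077056399 - 1 = 3077056398. (It is cyclic since any finite subgroup of the multiplicative group of a field is cyclic.)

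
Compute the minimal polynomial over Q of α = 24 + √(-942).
m_α(x) = x^2 - 48x + 1518

From α - 24 = √(-942), squaring gives (α - 24)^2 = -942, i.e. α^2 - 48α + 576 = -942, so α^2 - 48α + 1518 = 0. The discriminant of x^2 - 48x + 1518 is (-48)^2 - 4·(1518) = 2304 - 6072 = -3768, and 4·(-942) is not a perfect square in Q since -942 is squarefree and ≠ 1. Hence x^2 - 48x + 1518 is irreducible over Q and is the minimal polynomial of α.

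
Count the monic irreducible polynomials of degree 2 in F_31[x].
There are 465 monic irreducible polynomials of degree 2 over F_31

Each element of F_{31^2} that lies in no proper subfield is a root of exactly one monic irreducible of degree 2 over F_31, and each such polynomial has 2 distinct roots in F_{31^2}. By Möbius inversion the count is N_31(2) = (1/2) Σ_{d|2} μ(2/d) · 31^d = (1/2)(μ(2)·31^1 + μ(1)·31^2) = 930/2 = 465.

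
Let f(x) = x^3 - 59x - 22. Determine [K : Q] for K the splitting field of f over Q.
[K : Q] = 6

By the rational root test, any rational root of the monic integer polynomial f(x) = x^3 - 59x - 22 must be an integer dividing the constant term -22, i.e. one of ±{1, 2, 11, 22}. Evaluating: f(1) = -80, f(-1) = 36, f(2) = -132, f(-2) = 88, f(11) = 660, f(-11) = -704, f(22) = 9328, f(-22) = -9372; none is 0, so f has no rational root and is therefore irreducible over Q (a cubic with no linear factor over a field is irreducible). For an irreducible cubic, the Galois group is A_3 or S_3 according as the discriminant disc(f) = -4a^3 - 27b^2 = -4·(-59)^3 - 27·(-22)^2 = 808448 is or is not a square in Q. Here disc(f) = 808448 is not a perfect square in Q, so the Galois group of f over Q is not contained in A_3 and must be all of S_3. The splitting field has degree |S_3| = 6 over Q, so [K : Q] = 6.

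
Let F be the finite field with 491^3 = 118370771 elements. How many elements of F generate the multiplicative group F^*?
There are φ(118370770) = 39481344 primitive elements

F_q^* is cyclic of order q - 1 = 118370770. A cyclic group of order m has exactly φ(m) generators. Here m = 118370770 = 2 · 5 · 7^2 · 37 · 6529, so the number of primitive elements is φ(118370770) = 39481344.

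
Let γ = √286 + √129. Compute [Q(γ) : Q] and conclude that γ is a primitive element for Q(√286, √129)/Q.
[Q(γ) : Q] = 4 (equivalently, Q(γ) = Q(√286, √129))

Obviously Q(γ) ⊆ Q(√286, √129), and [Q(√286, √129):Q] = 4 (since 286, 129 are distinct squarefree integers > 1 with 36894 not a perfect square). To show equality we compute the minimal polynomial of γ. From γ = √286 + √129: γ^2 = 286 + 2√(36894) + 129 = 415 + 2√(36894), so γ^2 - 415 = 2√(36894); squaring, (γ^2 - 415)^2 = 4·36894, i.e. γ^4 - 830γ^2 + 172225 - 147576 = 0, i.e. γ^4 - 830γ^2 + 24649 = 0. So γ is a root of x^4 - 830x^2 + 24649. This polynomial is irreducible over Q: it has no rational root (each ±√286 ± √129 is irrational), and any factorization into two quadratics over Q would force √(36894) ∈ Q (pairing opposite roots) or √286, √129 ∈ Q (other pairings), all impossible. Hence [Q(γ):Q] = 4 = [Q(√286, √129):Q], so Q(γ) = Q(√286, √129).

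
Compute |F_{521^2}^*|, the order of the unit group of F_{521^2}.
|F_{521^2}^*| = 271440

F_{521^2} has 521^2 = 271441 elements; its multiplicative group consists of all nonzero elements, so |F_{521^2}^*| = 271441 - 1 = 271440. (It is cyclic since any finite subgroup of the multiplicative group of a field is cyclic.)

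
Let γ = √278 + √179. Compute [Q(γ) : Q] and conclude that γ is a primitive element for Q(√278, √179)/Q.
[Q(γ) : Q] = 4 (equivalently, Q(γ) = Q(√278, √179))

Obviously Q(γ) ⊆ Q(√278, √179), and [Q(√278, √179):Q] = 4 (since 278, 179 are distinct squarefree integers > 1 with 49762 not a perfect square). To show equality we compute the minimal polynomial of γ. From γ = √278 + √179: γ^2 = 278 + 2√(49762) + 179 = 457 + 2√(49762), so γ^2 - 457 = 2√(49762); squaring, (γ^2 - 457)^2 = 4·49762, i.e. γ^4 - 914γ^2 + 208849 - 199048 = 0, i.e. γ^4 - 914γ^2 + 9801 = 0. So γ is a root of x^4 - 914x^2 + 9801. This polynomial is irreducible over Q: it has no rational root (each ±√278 ± √179 is irrational), and any factorization into two quadratics over Q would force √(49762) ∈ Q (pairing opposite roots) or √278, √179 ∈ Q (other pairings), all impossible. Hence [Q(γ):Q] = 4 = [Q(√278, √179):Q], so Q(γ) = Q(√278, √179).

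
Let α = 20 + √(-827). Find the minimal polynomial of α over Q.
m_α(x) = x^2 - 40x + 1227

From α - 20 = √(-827), squaring gives (α - 20)^2 = -827, i.e. α^2 - 40α + 400 = -827, so α^2 - 40α + 1227 = 0. The discriminant of x^2 - 40x + 1227 is (-40)^2 - 4·(1227) = 1600 - 4908 = -3308, and 4·(-827) is not a perfect square in Q since -827 is squarefree and ≠ 1. Hence x^2 - 40x + 1227 is irreducible over Q and is the minimal polynomial of α.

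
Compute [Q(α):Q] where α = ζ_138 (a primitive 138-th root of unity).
[Q(α):Q] = 44

The minimal polynomial of ζ_138 over Q is the 138-th cyclotomic polynomial Φ_138(x), which is irreducible over Q and has degree φ(138) = 44. Hence [Q(α):Q] = φ(138) = 44.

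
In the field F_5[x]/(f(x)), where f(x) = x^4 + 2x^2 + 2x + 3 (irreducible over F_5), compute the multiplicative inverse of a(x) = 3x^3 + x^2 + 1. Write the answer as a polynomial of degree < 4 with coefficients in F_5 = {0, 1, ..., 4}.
a(x)^(-1) ≡ 2x^3 + 3x^2 + 4 (mod f(x))

Since f is irreducible over F_5, F_5[x]/(f) is a field and a(x) ≠ 0 has an inverse. Apply the extended Euclidean algorithm to f(x) and a(x) in F_5[x]: f(x) = (2x + 1)·a(x) + (x^2 + 2);  a(x) = (3x + 1)·(x^2 + 2) + (4x + 4);  (x^2 + 2) = (4x + 1)·(4x + 4) + (3). The last nonzero remainder is the constant 3 = gcd(f, a) in F_5. Back-substituting through the division chain expresses 3 = s(x)·a(x) + t(x)·f(x) with s(x) ≡ x^3 + 4x^2 + 2 (mod f), so (x^3 + 4x^2 + 2)·a(x) ≡ 3 (mod f). Multiplying by 3^(-1) ≡ 2 in F_5 gives a(x)^(-1) ≡ 2·(x^3 + 4x^2 + 2) ≡ 2x^3 + 3x^2 + 4 (mod f). Check: (3x^3 + x^2 + 1)·(2x^3 + 3x^2 + 4) = x^6 + x^5 + 3x^4 + 4x^3 + 2x^2 + 4 ≡ 1 (mod x^4 + 2x^2 + 2x + 3).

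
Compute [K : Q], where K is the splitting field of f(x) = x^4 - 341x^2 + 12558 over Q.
[K : Q] = 4

Solving the quadratic in x^2: x^2 = (341 ± √(341^2 - 4·12558))/2 = (341 ± √66049)/2 = (341 ± 257)/2, giving x^2 = 42 or x^2 = 299. So f(x) = (x^2 - 42)(x^2 - 299) and the roots of f are ±√42, ±√299. Hence the splitting field is K = Q(√42, √299). Since 42 and 299 are distinct squarefree integers > 1, their product 12558 is not a perfect square, so √299 ∉ Q(√42). By the tower law [K:Q] = [Q(√42,√299):Q(√42)] · [Q(√42):Q] = 2 · 2 = 4.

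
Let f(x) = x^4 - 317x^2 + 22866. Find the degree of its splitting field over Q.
[K : Q] = 4

Solving the quadratic in x^2: x^2 = (317 ± √(317^2 - 4·22866))/2 = (317 ± √9025)/2 = (317 ± 95)/2, giving x^2 = 111 or x^2 = 206. So f(x) = (x^2 - 111)(x^2 - 206) and the roots of f are ±√111, ±√206. Hence the splitting field is K = Q(√111, √206). Since 111 and 206 are distinct squarefree integers > 1, their product 22866 is not a perfect square, so √206 ∉ Q(√111). By the tower law [K:Q] = [Q(√111,√206):Q(√111)] · [Q(√111):Q] = 2 · 2 = 4.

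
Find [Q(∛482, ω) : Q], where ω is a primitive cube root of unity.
[Q(∛482, ω) : Q] = 6

[Q(∛482):Q] = 3 (min poly x^3 - 482, irreducible since 482 is not a perfect cube). [Q(ω):Q] = 2 (min poly x^2 + x + 1). Since Q(∛482) ⊂ R and ω ∉ R, we have ω ∉ Q(∛482), so x^2 + x + 1 remains irreducible over Q(∛482) and [Q(∛482, ω) : Q(∛482)] = 2. By the tower law, [Q(∛482, ω) : Q] = 3 · 2 = 6. (In fact Q(∛482, ω) is the splitting field of x^3 - 482 over Q.)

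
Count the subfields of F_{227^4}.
F_{227^4} has 3 subfields

The subfields of F_{p^n} are exactly the fields F_{p^d} for d | n (each is the fixed field of the unique index-d subgroup of Gal(F_{p^n}/F_p) ≅ Z/nZ). The divisors of n = 4 are {1, 2, 4}, giving 3 subfields: F_{227^1}, F_{227^2}, F_{227^4}.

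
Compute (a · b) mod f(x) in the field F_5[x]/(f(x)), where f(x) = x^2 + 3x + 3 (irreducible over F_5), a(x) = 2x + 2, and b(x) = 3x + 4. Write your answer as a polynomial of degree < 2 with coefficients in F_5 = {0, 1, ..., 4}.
a · b ≡ x (mod f(x))

Multiply in F_5[x]: a(x)·b(x) = (2x + 2)·(3x + 4) = x^2 + 4x + 3. This has degree ≥ 2, so divide by f(x) over F_5: x^2 + 4x + 3 = (1)·(x^2 + 3x + 3) + (x). Hence a·b ≡ x (mod f). (F_5[x]/(f) is a field with 5^2 = 25 elements since f is irreducible of degree 2.)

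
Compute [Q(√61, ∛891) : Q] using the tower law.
[Q(√61, ∛891) : Q] = 6

Let L = Q(√61, ∛891). Since Q(√61) ⊂ L and [Q(√61):Q] = 2, the tower law gives 2 | [L:Q]. Likewise Q(∛891) ⊂ L with [Q(∛891):Q] = 3 (because 891 is not a perfect cube), so 3 | [L:Q]. As gcd(2,3) = 1, [L:Q] is divisible by 6. Conversely L is generated over Q by √61 and ∛891, so [L:Q] ≤ 2·3 = 6. Therefore [Q(√61, ∛891) : Q] = 6.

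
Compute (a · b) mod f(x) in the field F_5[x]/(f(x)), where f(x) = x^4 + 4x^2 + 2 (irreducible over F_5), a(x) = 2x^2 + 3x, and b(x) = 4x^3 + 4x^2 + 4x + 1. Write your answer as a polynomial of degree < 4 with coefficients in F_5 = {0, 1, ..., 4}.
a · b ≡ 3x^3 + 4x^2 + 2x (mod f(x))

Multiply in F_5[x]: a(x)·b(x) = (2x^2 + 3x)·(4x^3 + 4x^2 + 4x + 1) = 3x^5 + 4x^2 + 3x. This has degree ≥ 4, so divide by f(x) over F_5: 3x^5 + 4x^2 + 3x = (3x)·(x^4 + 4x^2 + 2) + (3x^3 + 4x^2 + 2x). Hence a·b ≡ 3x^3 + 4x^2 + 2x (mod f). (F_5[x]/(f) is a field with 5^4 = 625 elements since f is irreducible of degree 4.)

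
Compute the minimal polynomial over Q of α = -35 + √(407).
m_α(x) = x^2 + 70x + 818

From α + 35 = √(407), squaring gives (α + 35)^2 = 407, i.e. α^2 + 70α + 1225 = 407, so α^2 + 70α + 818 = 0. The discriminant of x^2 + 70x + 818 is (70)^2 - 4·(818) = 4900 - 3272 = 1628, and 4·(407) is not a perfect square in Q since 407 is squarefree and ≠ 1. Hence x^2 + 70x + 818 is irreducible over Q and is the minimal polynomial of α.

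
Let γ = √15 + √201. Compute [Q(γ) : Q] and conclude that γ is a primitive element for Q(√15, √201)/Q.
[Q(γ) : Q] = 4 (equivalently, Q(γ) = Q(√15, √201))

Obviously Q(γ) ⊆ Q(√15, √201), and [Q(√15, √201):Q] = 4 (since 15, 201 are distinct squarefree integers > 1 with 3015 not a perfect square). To show equality we compute the minimal polynomial of γ. From γ = √15 + √201: γ^2 = 15 + 2√(3015) + 201 = 216 + 2√(3015), so γ^2 - 216 = 2√(3015); squaring, (γ^2 - 216)^2 = 4·3015, i.e. γ^4 - 432γ^2 + 46656 - 12060 = 0, i.e. γ^4 - 432γ^2 + 34596 = 0. So γ is a root of x^4 - 432x^2 + 34596. This polynomial is irreducible over Q: it has no rational root (each ±√15 ± √201 is irrational), and any factorization into two quadratics over Q would force √(3015) ∈ Q (pairing opposite roots) or √15, √201 ∈ Q (other pairings), all impossible. Hence [Q(γ):Q] = 4 = [Q(√15, √201):Q], so Q(γ) = Q(√15, √201).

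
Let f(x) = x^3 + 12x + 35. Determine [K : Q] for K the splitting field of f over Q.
[K : Q] = 6

By the rational root test, any rational root of the monic integer polynomial f(x) = x^3 + 12x + 35 must be an integer dividing the constant term 35, i.e. one of ±{1, 5, 7, 35}. Evaluating: f(1) = 48, f(-1) = 22, f(5) = 220, f(-5) = -150, f(7) = 462, f(-7) = -392, f(35) = 43330, f(-35) = -43260; none is 0, so f has no rational root and is therefore irreducible over Q (a cubic with no linear factor over a field is irreducible). For an irreducible cubic, the Galois group is A_3 or S_3 according as the discriminant disc(f) = -4a^3 - 27b^2 = -4·(12)^3 - 27·(35)^2 = -39987 is or is not a square in Q. Here disc(f) = -39987 is not a perfect square in Q, so the Galois group of f over Q is not contained in A_3 and must be all of S_3. The splitting field has degree |S_3| = 6 over Q, so [K : Q] = 6.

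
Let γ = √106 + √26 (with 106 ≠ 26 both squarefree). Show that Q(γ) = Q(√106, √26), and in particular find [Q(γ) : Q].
[Q(γ) : Q] = 4 (equivalently, Q(γ) = Q(√106, √26))

Obviously Q(γ) ⊆ Q(√106, √26), and [Q(√106, √26):Q] = 4 (since 106, 26 are distinct squarefree integers > 1 with 2756 not a perfect square). To show equality we compute the minimal polynomial of γ. From γ = √106 + √26: γ^2 = 106 + 2√(2756) + 26 = 132 + 2√(2756), so γ^2 - 132 = 2√(2756); squaring, (γ^2 - 132)^2 = 4·2756, i.e. γ^4 - 264γ^2 + 17424 - 11024 = 0, i.e. γ^4 - 264γ^2 + 6400 = 0. So γ is a root of x^4 - 264x^2 + 6400. This polynomial is irreducible over Q: it has no rational root (each ±√106 ± √26 is irrational), and any factorization into two quadratics over Q would force √(2756) ∈ Q (pairing opposite roots) or √106, √26 ∈ Q (other pairings), all impossible. Hence [Q(γ):Q] = 4 = [Q(√106, √26):Q], so Q(γ) = Q(√106, √26).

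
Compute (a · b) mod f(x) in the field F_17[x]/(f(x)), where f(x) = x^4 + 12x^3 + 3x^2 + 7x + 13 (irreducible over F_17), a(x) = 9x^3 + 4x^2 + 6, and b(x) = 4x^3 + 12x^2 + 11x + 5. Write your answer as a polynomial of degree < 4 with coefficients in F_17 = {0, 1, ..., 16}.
a · b ≡ 12x^3 + 10x^2 + 8x + 10 (mod f(x))

Multiply in F_17[x]: a(x)·b(x) = (9x^3 + 4x^2 + 6)·(4x^3 + 12x^2 + 11x + 5) = 2x^6 + 5x^5 + 11x^4 + 11x^3 + 7x^2 + 15x + 13. This has degree ≥ 4, so divide by f(x) over F_17: 2x^6 + 5x^5 + 11x^4 + 11x^3 + 7x^2 + 15x + 13 = (2x^2 + 15x + 12)·(x^4 + 12x^3 + 3x^2 + 7x + 13) + (12x^3 + 10x^2 + 8x + 10). Hence a·b ≡ 12x^3 + 10x^2 + 8x + 10 (mod f). (F_17[x]/(f) is a field with 17^4 = 83521 elements since f is irreducible of degree 4.)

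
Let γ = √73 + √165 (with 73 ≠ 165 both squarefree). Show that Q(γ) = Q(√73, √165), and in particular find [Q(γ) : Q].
[Q(γ) : Q] = 4 (equivalently, Q(γ) = Q(√73, √165))

Obviously Q(γ) ⊆ Q(√73, √165), and [Q(√73, √165):Q] = 4 (since 73, 165 are distinct squarefree integers > 1 with 12045 not a perfect square). To show equality we compute the minimal polynomial of γ. From γ = √73 + √165: γ^2 = 73 + 2√(12045) + 165 = 238 + 2√(12045), so γ^2 - 238 = 2√(12045); squaring, (γ^2 - 238)^2 = 4·12045, i.e. γ^4 - 476γ^2 + 56644 - 48180 = 0, i.e. γ^4 - 476γ^2 + 8464 = 0. So γ is a root of x^4 - 476x^2 + 8464. This polynomial is irreducible over Q: it has no rational root (each ±√73 ± √165 is irrational), and any factorization into two quadratics over Q would force √(12045) ∈ Q (pairing opposite roots) or √73, √165 ∈ Q (other pairings), all impossible. Hence [Q(γ):Q] = 4 = [Q(√73, √165):Q], so Q(γ) = Q(√73, √165).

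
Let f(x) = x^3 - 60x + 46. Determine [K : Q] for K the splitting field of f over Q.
[K : Q] = 6

By the rational root test, any rational root of the monic integer polynomial f(x) = x^3 - 60x + 46 must be an integer dividing the constant term 46, i.e. one of ±{1, 2, 23, 46}. Evaluating: f(1) = -13, f(-1) = 105, f(2) = -66, f(-2) = 158, f(23) = 10833, f(-23) = -10741, f(46) = 94622, f(-46) = -94530; none is 0, so f has no rational root and is therefore irreducible over Q (a cubic with no linear factor over a field is irreducible). For an irreducible cubic, the Galois group is A_3 or S_3 according as the discriminant disc(f) = -4a^3 - 27b^2 = -4·(-60)^3 - 27·(46)^2 = 806868 is or is not a square in Q. Here disc(f) = 806868 is not a perfect square in Q, so the Galois group of f over Q is not contained in A_3 and must be all of S_3. The splitting field has degree |S_3| = 6 over Q, so [K : Q] = 6.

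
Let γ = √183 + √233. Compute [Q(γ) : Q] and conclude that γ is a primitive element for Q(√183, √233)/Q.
[Q(γ) : Q] = 4 (equivalently, Q(γ) = Q(√183, √233))

Obviously Q(γ) ⊆ Q(√183, √233), and [Q(√183, √233):Q] = 4 (since 183, 233 are distinct squarefree integers > 1 with 42639 not a perfect square). To show equality we compute the minimal polynomial of γ. From γ = √183 + √233: γ^2 = 183 + 2√(42639) + 233 = 416 + 2√(42639), so γ^2 - 416 = 2√(42639); squaring, (γ^2 - 416)^2 = 4·42639, i.e. γ^4 - 832γ^2 + 173056 - 170556 = 0, i.e. γ^4 - 832γ^2 + 2500 = 0. So γ is a root of x^4 - 832x^2 + 2500. This polynomial is irreducible over Q: it has no rational root (each ±√183 ± √233 is irrational), and any factorization into two quadratics over Q would force √(42639) ∈ Q (pairing opposite roots) or √183, √233 ∈ Q (other pairings), all impossible. Hence [Q(γ):Q] = 4 = [Q(√183, √233):Q], so Q(γ) = Q(√183, √233).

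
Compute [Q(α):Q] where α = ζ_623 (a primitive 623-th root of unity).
[Q(α):Q] = 528

The minimal polynomial of ζ_623 over Q is the 623-th cyclotomic polynomial Φ_623(x), which is irreducible over Q and has degree φ(623) = 528. Hence [Q(α):Q] = φ(623) = 528.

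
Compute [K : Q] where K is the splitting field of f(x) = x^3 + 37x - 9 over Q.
[K : Q] = 6

By the rational root test, any rational root of the monic integer polynomial f(x) = x^3 + 37x - 9 must be an integer dividing the constant term -9, i.e. one of ±{1, 3, 9}. Evaluating: f(1) = 29, f(-1) = -47, f(3) = 129, f(-3) = -147, f(9) = 1053, f(-9) = -1071; none is 0, so f has no rational root and is therefore irreducible over Q (a cubic with no linear factor over a field is irreducible). For an irreducible cubic, the Galois group is A_3 or S_3 according as the discriminant disc(f) = -4a^3 - 27b^2 = -4·(37)^3 - 27·(-9)^2 = -204799 is or is not a square in Q. Here disc(f) = -204799 is not a perfect square in Q, so the Galois group of f over Q is not contained in A_3 and must be all of S_3. The splitting field has degree |S_3| = 6 over Q, so [K : Q] = 6.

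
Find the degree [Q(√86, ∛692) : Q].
[Q(√86, ∛692) : Q] = 6

Let L = Q(√86, ∛692). Since Q(√86) ⊂ L and [Q(√86):Q] = 2, the tower law gives 2 | [L:Q]. Likewise Q(∛692) ⊂ L with [Q(∛692):Q] = 3 (because 692 is not a perfect cube), so 3 | [L:Q]. As gcd(2,3) = 1, [L:Q] is divisible by 6. Conversely L is generated over Q by √86 and ∛692, so [L:Q] ≤ 2·3 = 6. Therefore [Q(√86, ∛692) : Q] = 6.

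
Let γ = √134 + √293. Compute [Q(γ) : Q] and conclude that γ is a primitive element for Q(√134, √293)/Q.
[Q(γ) : Q] = 4 (equivalently, Q(γ) = Q(√134, √293))

Obviously Q(γ) ⊆ Q(√134, √293), and [Q(√134, √293):Q] = 4 (since 134, 293 are distinct squarefree integers > 1 with 39262 not a perfect square). To show equality we compute the minimal polynomial of γ. From γ = √134 + √293: γ^2 = 134 + 2√(39262) + 293 = 427 + 2√(39262), so γ^2 - 427 = 2√(39262); squaring, (γ^2 - 427)^2 = 4·39262, i.e. γ^4 - 854γ^2 + 182329 - 157048 = 0, i.e. γ^4 - 854γ^2 + 25281 = 0. So γ is a root of x^4 - 854x^2 + 25281. This polynomial is irreducible over Q: it has no rational root (each ±√134 ± √293 is irrational), and any factorization into two quadratics over Q would force √(39262) ∈ Q (pairing opposite roots) or √134, √293 ∈ Q (other pairings), all impossible. Hence [Q(γ):Q] = 4 = [Q(√134, √293):Q], so Q(γ) = Q(√134, √293).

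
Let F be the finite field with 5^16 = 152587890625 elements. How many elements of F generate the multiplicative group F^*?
There are φ(152587890624) = 44043337728 primitive elements

F_q^* is cyclic of order q - 1 = 152587890624. A cyclic group of order m has exactly φ(m) generators. Here m = 152587890624 = 2^6 · 3 · 13 · 17 · 313 · 11489, so the number of primitive elements is φ(152587890624) = 44043337728.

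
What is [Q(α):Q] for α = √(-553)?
[Q(α):Q] = 2

[Q(α):Q] equals the degree of the minimal polynomial of α. Here α^2 = -553 and x^2 + 553 is irreducible (d = -553 is squarefree, ≠ 1, hence not a square), so deg(m_α) = 2. Thus [Q(α):Q] = 2.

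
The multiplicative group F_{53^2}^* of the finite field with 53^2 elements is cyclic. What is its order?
|F_{53^2}^*| = 2808

F_{53^2} has 53^2 = 2809 elements; its multiplicative group consists of all nonzero elements, so |F_{53^2}^*| = 2809 - 1 = 2808. (It is cyclic since any finite subgroup of the multiplicative group of a field is cyclic.)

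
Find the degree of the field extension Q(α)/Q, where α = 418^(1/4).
[Q(α):Q] = 4

α is a root of x^4 - 418. By Eisenstein's criterion at the prime p = 2 (which divides the constant term 418 but p^2 = 4 does not, since 418 is squarefree), x^4 - 418 is irreducible over Q. Hence [Q(α):Q] = 4.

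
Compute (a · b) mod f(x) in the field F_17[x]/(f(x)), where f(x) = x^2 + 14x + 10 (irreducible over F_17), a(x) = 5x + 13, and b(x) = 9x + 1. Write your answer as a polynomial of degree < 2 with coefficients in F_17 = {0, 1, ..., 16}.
a · b ≡ 2x + 5 (mod f(x))

Multiply in F_17[x]: a(x)·b(x) = (5x + 13)·(9x + 1) = 11x^2 + 3x + 13. This has degree ≥ 2, so divide by f(x) over F_17: 11x^2 + 3x + 13 = (11)·(x^2 + 14x + 10) + (2x + 5). Hence a·b ≡ 2x + 5 (mod f). (F_17[x]/(f) is a field with 17^2 = 289 elements since f is irreducible of degree 2.)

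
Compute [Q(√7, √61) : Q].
[Q(√7, √61) : Q] = 4

[Q(√7):Q] = 2 (min poly x^2 - 7, irreducible since 7 is squarefree > 1). For the top step, suppose √61 ∈ Q(√7), say √61 = c + d√7 with c, d ∈ Q. Squaring: 61 = c^2 + 7d^2 + 2cd√7. Since √7 ∉ Q this forces 2cd = 0. If d = 0 then √61 = c ∈ Q, contradicting 61 squarefree > 1. If c = 0 then 61 = 7d^2, so 7·61 = (7d)^2 is a perfect square in Q — but 7·61 = 427 is not a perfect square (since 7 and 61 are distinct squarefree integers). Contradiction. Hence √61 ∉ Q(√7), so x^2 - 61 stays irreducible over Q(√7) and [Q(√7, √61) : Q(√7)] = 2. By the tower law, [Q(√7, √61) : Q] = 2 · 2 = 4.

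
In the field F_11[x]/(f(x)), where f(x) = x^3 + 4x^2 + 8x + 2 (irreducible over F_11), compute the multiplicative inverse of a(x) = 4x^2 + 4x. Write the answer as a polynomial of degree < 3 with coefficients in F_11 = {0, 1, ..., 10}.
a(x)^(-1) ≡ 3x^2 + 2x + 5 (mod f(x))

Since f is irreducible over F_11, F_11[x]/(f) is a field and a(x) ≠ 0 has an inverse. Apply the extended Euclidean algorithm to f(x) and a(x) in F_11[x]: f(x) = (3x + 9)·a(x) + (5x + 2);  a(x) = (3x + 4)·(5x + 2) + (3). The last nonzero remainder is the constant 3 = gcd(f, a) in F_11. Back-substituting through the division chain expresses 3 = s(x)·a(x) + t(x)·f(x) with s(x) ≡ 9x^2 + 6x + 4 (mod f), so (9x^2 + 6x + 4)·a(x) ≡ 3 (mod f). Multiplying by 3^(-1) ≡ 4 in F_11 gives a(x)^(-1) ≡ 4·(9x^2 + 6x + 4) ≡ 3x^2 + 2x + 5 (mod f). Check: (4x^2 + 4x)·(3x^2 + 2x + 5) = x^4 + 9x^3 + 6x^2 + 9x ≡ 1 (mod x^3 + 4x^2 + 8x + 2).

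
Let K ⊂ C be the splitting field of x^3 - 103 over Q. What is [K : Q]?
[K : Q] = 6

The roots of x^3 - 103 are ∛103, ω∛103, ω^2∛103 where ω = e^(2πi/3) is a primitive cube root of unity, so K = Q(∛103, ω). Now [Q(∛103):Q] = 3 (since 103 is not a perfect cube, x^3 - 103 is irreducible) and [Q(ω):Q] = 2. Both 2 and 3 divide [K:Q], and [K:Q] ≤ 3·2 = 6, so [K:Q] = 6. (Equivalently: Q(∛103) ⊂ R but ω ∉ R, so [K : Q(∛103)] = 2.)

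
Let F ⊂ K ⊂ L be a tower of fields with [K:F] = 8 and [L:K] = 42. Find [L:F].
[L:F] = 336

The tower law says that for any tower of field extensions F ⊂ K ⊂ L with finite degrees, [L:F] = [L:K] · [K:F]. Here this gives [L:F] = 42 · 8 = 336.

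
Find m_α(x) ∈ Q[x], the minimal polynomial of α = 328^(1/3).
m_α(x) = x^3 - 328

α satisfies α^3 = 328, so x^3 - 328 annihilates α. By the rational root test, a rational root p/q (in lowest terms) of x^3 - 328 would satisfy p^3 = 328 q^3, forcing q = 1 and p^3 = 328; but 328 is not a perfect cube, contradiction. A monic cubic over Q with no rational root is irreducible (any nontrivial factorization would include a linear factor). Hence x^3 - 328 is the minimal polynomial of α, and in particular [Q(α):Q] = 3.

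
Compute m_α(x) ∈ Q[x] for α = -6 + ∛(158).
m_α(x) = x^3 + 18x^2 + 108x + 58

Set β = α + 6 = ∛(158), so β^3 = 158. Then (α + 6)^3 - 158 = 0, i.e. α is a root of g(x) = (x + 6)^3 - 158 = x^3 + 18x^2 + 108x + 58. Since g(x) = h(x + 6) where h(x) = x^3 - 158, and h is irreducible over Q (because 158 is not a perfect cube, so h has no rational root, and a monic cubic with no rational root is irreducible), g is also irreducible (irreducibility is preserved under the substitution x → x + 6). Hence m_α(x) = x^3 + 18x^2 + 108x + 58.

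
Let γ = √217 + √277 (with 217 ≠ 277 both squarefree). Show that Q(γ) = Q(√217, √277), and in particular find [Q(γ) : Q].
[Q(γ) : Q] = 4 (equivalently, Q(γ) = Q(√217, √277))

Obviously Q(γ) ⊆ Q(√217, √277), and [Q(√217, √277):Q] = 4 (since 217, 277 are distinct squarefree integers > 1 with 60109 not a perfect square). To show equality we compute the minimal polynomial of γ. From γ = √217 + √277: γ^2 = 217 + 2√(60109) + 277 = 494 + 2√(60109), so γ^2 - 494 = 2√(60109); squaring, (γ^2 - 494)^2 = 4·60109, i.e. γ^4 - 988γ^2 + 244036 - 240436 = 0, i.e. γ^4 - 988γ^2 + 3600 = 0. So γ is a root of x^4 - 988x^2 + 3600. This polynomial is irreducible over Q: it has no rational root (each ±√217 ± √277 is irrational), and any factorization into two quadratics over Q would force √(60109) ∈ Q (pairing opposite roots) or √217, √277 ∈ Q (other pairings), all impossible. Hence [Q(γ):Q] = 4 = [Q(√217, √277):Q], so Q(γ) = Q(√217, √277).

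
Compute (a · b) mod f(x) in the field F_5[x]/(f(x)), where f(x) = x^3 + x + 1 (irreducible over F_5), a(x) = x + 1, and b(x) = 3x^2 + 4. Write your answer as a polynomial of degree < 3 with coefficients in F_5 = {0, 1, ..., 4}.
a · b ≡ 3x^2 + x + 1 (mod f(x))

Multiply in F_5[x]: a(x)·b(x) = (x + 1)·(3x^2 + 4) = 3x^3 + 3x^2 + 4x + 4. This has degree ≥ 3, so divide by f(x) over F_5: 3x^3 + 3x^2 + 4x + 4 = (3)·(x^3 + x + 1) + (3x^2 + x + 1). Hence a·b ≡ 3x^2 + x + 1 (mod f). (F_5[x]/(f) is a field with 5^3 = 125 elements since f is irreducible of degree 3.)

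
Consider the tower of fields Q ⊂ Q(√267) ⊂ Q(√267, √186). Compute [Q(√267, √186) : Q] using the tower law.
[Q(√267, √186) : Q] = 4

[Q(√267):Q] = 2 (min poly x^2 - 267, irreducible since 267 is squarefree > 1). For the top step, suppose √186 ∈ Q(√267), say √186 = c + d√267 with c, d ∈ Q. Squaring: 186 = c^2 + 267d^2 + 2cd√267. Since √267 ∉ Q this forces 2cd = 0. If d = 0 then √186 = c ∈ Q, contradicting 186 squarefree > 1. If c = 0 then 186 = 267d^2, so 267·186 = (267d)^2 is a perfect square in Q — but 267·186 = 49662 is not a perfect square (since 267 and 186 are distinct squarefree integers). Contradiction. Hence √186 ∉ Q(√267), so x^2 - 186 stays irreducible over Q(√267) and [Q(√267, √186) : Q(√267)] = 2. By the tower law, [Q(√267, √186) : Q] = 2 · 2 = 4.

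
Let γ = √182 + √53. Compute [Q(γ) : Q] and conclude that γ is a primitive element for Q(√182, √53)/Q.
[Q(γ) : Q] = 4 (equivalently, Q(γ) = Q(√182, √53))

Obviously Q(γ) ⊆ Q(√182, √53), and [Q(√182, √53):Q] = 4 (since 182, 53 are distinct squarefree integers > 1 with 9646 not a perfect square). To show equality we compute the minimal polynomial of γ. From γ = √182 + √53: γ^2 = 182 + 2√(9646) + 53 = 235 + 2√(9646), so γ^2 - 235 = 2√(9646); squaring, (γ^2 - 235)^2 = 4·9646, i.e. γ^4 - 470γ^2 + 55225 - 38584 = 0, i.e. γ^4 - 470γ^2 + 16641 = 0. So γ is a root of x^4 - 470x^2 + 16641. This polynomial is irreducible over Q: it has no rational root (each ±√182 ± √53 is irrational), and any factorization into two quadratics over Q would force √(9646) ∈ Q (pairing opposite roots) or √182, √53 ∈ Q (other pairings), all impossible. Hence [Q(γ):Q] = 4 = [Q(√182, √53):Q], so Q(γ) = Q(√182, √53).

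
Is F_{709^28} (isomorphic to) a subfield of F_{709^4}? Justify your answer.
No: F_{709^28} is not a subfield of F_{709^4}

F_{p^m} embeds in F_{p^n} iff m | n. Here 28 ∤ 4 (since 4 = 0·28 + 4 with remainder 4 ≠ 0), so F_{709^28} is not a subfield of F_{709^4}. Equivalently: if it were, the tower law would give 28 = [F_{709^28}:F_709] dividing [F_{709^4}:F_709] = 4, contradiction.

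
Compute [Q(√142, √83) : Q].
[Q(√142, √83) : Q] = 4

[Q(√142):Q] = 2 (min poly x^2 - 142, irreducible since 142 is squarefree > 1). For the top step, suppose √83 ∈ Q(√142), say √83 = c + d√142 with c, d ∈ Q. Squaring: 83 = c^2 + 142d^2 + 2cd√142. Since √142 ∉ Q this forces 2cd = 0. If d = 0 then √83 = c ∈ Q, contradicting 83 squarefree > 1. If c = 0 then 83 = 142d^2, so 142·83 = (142d)^2 is a perfect square in Q — but 142·83 = 11786 is not a perfect square (since 142 and 83 are distinct squarefree integers). Contradiction. Hence √83 ∉ Q(√142), so x^2 - 83 stays irreducible over Q(√142) and [Q(√142, √83) : Q(√142)] = 2. By the tower law, [Q(√142, √83) : Q] = 2 · 2 = 4.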